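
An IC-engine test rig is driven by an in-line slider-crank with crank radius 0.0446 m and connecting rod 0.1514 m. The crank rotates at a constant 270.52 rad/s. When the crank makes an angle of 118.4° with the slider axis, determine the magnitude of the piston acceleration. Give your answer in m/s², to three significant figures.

2080

ω = 270.5 rad/s
x(θ) = r cosθ + √(L² − r² sin²θ); with ω constant, a = ω²·d²x/dθ².
d²x/dθ² = −r cosθ − r²(cos2θ)/√u − r⁴ sin²2θ/(4u^{3/2}),  u = L² − r² sin²θ = 0.0213828 m².
Substituting r = 0.0446 m, L = 0.1514 m, θ = 118.4°: d²x/dθ² = +0.02844 m.
a = ω²·d²x/dθ² = (270.5)²·(+0.02844) = +2081.3 m/s²;  |a| = 2081.3 m/s².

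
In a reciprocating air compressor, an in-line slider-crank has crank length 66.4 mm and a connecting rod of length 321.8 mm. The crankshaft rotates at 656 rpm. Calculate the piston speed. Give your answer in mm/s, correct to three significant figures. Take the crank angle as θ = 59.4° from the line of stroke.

ω = 2π·656/60 = 68.7 rad/s
For an in-line slider-crank, x = r cosθ + √(L² − r² sin²θ), so v = −rω sinθ·[1 + r cosθ/√(L² − r² sin²θ)].
With r = 0.0664 m, L = 0.3218 m, θ = 59.4°: √(L² − r² sin²θ) = 0.31668 m.
v = −0.0664·68.7·0.86074·[1 + 0.0664·0.50904/0.31668] = -4.3453 m/s.
|v| = 4.3453 m/s = 4345.3 mm/s.

4350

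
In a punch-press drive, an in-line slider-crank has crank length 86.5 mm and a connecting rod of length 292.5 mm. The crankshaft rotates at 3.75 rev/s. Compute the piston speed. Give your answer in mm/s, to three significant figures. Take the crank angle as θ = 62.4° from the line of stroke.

2060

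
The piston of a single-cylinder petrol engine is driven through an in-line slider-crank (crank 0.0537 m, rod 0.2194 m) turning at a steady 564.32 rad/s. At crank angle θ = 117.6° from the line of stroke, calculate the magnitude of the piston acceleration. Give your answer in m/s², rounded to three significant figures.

ω = 564.3 rad/s
x(θ) = r cosθ + √(L² − r² sin²θ); with ω constant, a = ω²·d²x/dθ².
d²x/dθ² = −r cosθ − r²(cos2θ)/√u − r⁴ sin²2θ/(4u^{3/2}),  u = L² − r² sin²θ = 0.0458716 m².
Substituting r = 0.0537 m, L = 0.2194 m, θ = 117.6°: d²x/dθ² = +0.03242 m.
a = ω²·d²x/dθ² = (564.3)²·(+0.03242) = +10325 m/s²;  |a| = 10325 m/s².

10300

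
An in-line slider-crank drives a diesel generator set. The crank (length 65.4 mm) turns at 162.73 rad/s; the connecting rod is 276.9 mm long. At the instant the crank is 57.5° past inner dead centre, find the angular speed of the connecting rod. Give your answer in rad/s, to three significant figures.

ω = 162.7 rad/s
The rod makes angle φ with the slider axis where L sinφ = r sinθ; differentiating, L cosφ·φ̇ = r ω cosθ.
L cosφ = √(L² − r² sin²θ) = 0.27135 m.
|ω_rod| = r ω |cosθ| / √(L² − r² sin²θ) = 0.0654·162.7·0.53730/0.27135 = 21.073 rad/s.

21.1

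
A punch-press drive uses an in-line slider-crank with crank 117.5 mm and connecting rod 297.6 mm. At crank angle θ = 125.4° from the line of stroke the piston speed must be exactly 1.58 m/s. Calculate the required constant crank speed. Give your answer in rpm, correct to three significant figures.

For an in-line slider-crank, |v_piston| = rω|sinθ|·[1 + r cosθ/√(L² − r² sin²θ)].
With r = 0.1175 m, L = 0.2976 m, θ = 125.4°: the bracketed kinematic factor |dx/dθ| = 0.072641 m.
ω = v/|dx/dθ| = 1.58/0.072641 = 21.751 rad/s.
N = 60ω/(2π) = 207.71 rpm.

208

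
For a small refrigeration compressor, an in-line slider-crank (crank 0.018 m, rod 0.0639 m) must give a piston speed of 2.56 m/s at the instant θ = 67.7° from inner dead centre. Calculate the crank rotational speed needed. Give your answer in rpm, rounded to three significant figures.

For an in-line slider-crank, |v_piston| = rω|sinθ|·[1 + r cosθ/√(L² − r² sin²θ)].
With r = 0.018 m, L = 0.0639 m, θ = 67.7°: the bracketed kinematic factor |dx/dθ| = 0.018498 m.
ω = v/|dx/dθ| = 2.56/0.018498 = 138.4 rad/s.
N = 60ω/(2π) = 1321.6 rpm.

1320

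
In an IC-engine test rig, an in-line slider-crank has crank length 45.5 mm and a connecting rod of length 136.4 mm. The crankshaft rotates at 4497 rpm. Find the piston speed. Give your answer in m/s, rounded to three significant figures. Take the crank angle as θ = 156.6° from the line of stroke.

ω = 2π·4497/60 = 470.9 rad/s
For an in-line slider-crank, x = r cosθ + √(L² − r² sin²θ), so v = −rω sinθ·[1 + r cosθ/√(L² − r² sin²θ)].
With r = 0.0455 m, L = 0.1364 m, θ = 156.6°: √(L² − r² sin²θ) = 0.1352 m.
v = −0.0455·470.9·0.39715·[1 + 0.0455·-0.91775/0.1352] = -5.8814 m/s.
|v| = 5.8814 m/s.

5.88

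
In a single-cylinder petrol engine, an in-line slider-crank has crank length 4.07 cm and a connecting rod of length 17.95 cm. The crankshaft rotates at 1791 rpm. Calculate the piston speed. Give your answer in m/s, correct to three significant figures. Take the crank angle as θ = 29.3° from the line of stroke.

ω = 2π·1791/60 = 187.6 rad/s
For an in-line slider-crank, x = r cosθ + √(L² − r² sin²θ), so v = −rω sinθ·[1 + r cosθ/√(L² − r² sin²θ)].
With r = 0.0407 m, L = 0.1795 m, θ = 29.3°: √(L² − r² sin²θ) = 0.17839 m.
v = −0.0407·187.6·0.48938·[1 + 0.0407·0.87207/0.17839] = -4.4789 m/s.
|v| = 4.4789 m/s.

4.48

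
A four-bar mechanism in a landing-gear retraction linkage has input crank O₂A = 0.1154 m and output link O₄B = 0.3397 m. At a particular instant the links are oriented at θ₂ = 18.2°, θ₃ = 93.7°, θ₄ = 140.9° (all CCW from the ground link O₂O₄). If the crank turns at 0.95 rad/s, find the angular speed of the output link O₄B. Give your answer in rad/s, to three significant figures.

ω₂ = 0.95 rad/s
Differentiating the loop-closure r₂e^{iθ₂}+r₃e^{iθ₃}=r₁+r₄e^{iθ₄} gives r₂ω₂e^{iθ₂}+r₃ω₃e^{iθ₃}=r₄ω₄e^{iθ₄}.
Eliminating the other unknown: ω₄ = r₂ω₂ sin(θ₂−θ₃) / [r₄ sin(θ₄−θ₃)].
Numerator sine = -0.96815; denominator sine = +0.73373.
Result = 0.1154·0.95·(-0.96815) / (0.3397·(+0.73373)) = -0.42583 rad/s; magnitude 0.42583 rad/s.

0.426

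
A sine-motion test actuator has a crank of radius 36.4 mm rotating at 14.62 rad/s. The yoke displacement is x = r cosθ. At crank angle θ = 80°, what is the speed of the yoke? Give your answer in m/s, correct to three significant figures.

ω = 14.62 rad/s
x = r cosθ ⇒ ẋ = −rω sinθ.
|v| = rω|sinθ| = 0.0364·14.62·|sin 80°| = 0.52408 m/s.

0.524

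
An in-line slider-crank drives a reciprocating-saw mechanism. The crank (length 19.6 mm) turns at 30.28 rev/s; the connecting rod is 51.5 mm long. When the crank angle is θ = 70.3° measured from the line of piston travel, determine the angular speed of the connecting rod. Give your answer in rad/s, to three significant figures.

26.1

ω = 190.3 rad/s (converted from 30.28 rev/s).
The rod makes angle φ with the slider axis where L sinφ = r sinθ; differentiating, L cosφ·φ̇ = r ω cosθ.
L cosφ = √(L² − r² sin²θ) = 0.048081 m.
|ω_rod| = r ω |cosθ| / √(L² − r² sin²θ) = 0.0196·190.3·0.33710/0.048081 = 26.144 rad/s.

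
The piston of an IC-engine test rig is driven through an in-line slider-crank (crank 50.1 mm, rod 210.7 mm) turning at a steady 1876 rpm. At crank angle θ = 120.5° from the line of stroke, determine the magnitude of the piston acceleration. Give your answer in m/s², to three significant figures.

1200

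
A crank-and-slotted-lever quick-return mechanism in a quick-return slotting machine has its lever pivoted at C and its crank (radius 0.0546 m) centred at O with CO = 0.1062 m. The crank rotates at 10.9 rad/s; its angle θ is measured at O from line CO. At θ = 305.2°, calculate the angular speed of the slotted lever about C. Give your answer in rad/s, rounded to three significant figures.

3.29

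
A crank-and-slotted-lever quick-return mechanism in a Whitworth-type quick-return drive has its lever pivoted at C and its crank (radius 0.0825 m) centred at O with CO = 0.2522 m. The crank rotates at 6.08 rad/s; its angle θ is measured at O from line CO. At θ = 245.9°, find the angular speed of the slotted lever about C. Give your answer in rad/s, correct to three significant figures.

0.192

ω = 6.08 rad/s
Crank pin A relative to C: A = (d + r cosθ, r sinθ); lever angle φ = atan2(r sinθ, d + r cosθ).
Differentiating tanφ: φ̇ = rω(d cosθ + r)/(d² + r² + 2dr cosθ).
d² + r² + 2dr cosθ = |CA|² = 0.0534192 m²;  d cosθ + r = -0.020481 m.
|ω_lever| = |0.0825·6.08·-0.020481| / 0.0534192 = 0.19231 rad/s.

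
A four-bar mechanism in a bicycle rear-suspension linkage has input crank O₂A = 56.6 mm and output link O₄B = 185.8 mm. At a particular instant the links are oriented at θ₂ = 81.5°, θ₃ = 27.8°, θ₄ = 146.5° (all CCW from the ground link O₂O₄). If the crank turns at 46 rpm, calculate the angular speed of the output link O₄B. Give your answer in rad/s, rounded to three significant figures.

ω₂ = 4.817 rad/s (from 46 rpm).
Differentiating the loop-closure r₂e^{iθ₂}+r₃e^{iθ₃}=r₁+r₄e^{iθ₄} gives r₂ω₂e^{iθ₂}+r₃ω₃e^{iθ₃}=r₄ω₄e^{iθ₄}.
Eliminating the other unknown: ω₄ = r₂ω₂ sin(θ₂−θ₃) / [r₄ sin(θ₄−θ₃)].
Numerator sine = +0.80593; denominator sine = +0.87715.
Result = 0.0566·4.817·(+0.80593) / (0.1858·(+0.87715)) = +1.3483 rad/s; magnitude 1.3483 rad/s.

1.35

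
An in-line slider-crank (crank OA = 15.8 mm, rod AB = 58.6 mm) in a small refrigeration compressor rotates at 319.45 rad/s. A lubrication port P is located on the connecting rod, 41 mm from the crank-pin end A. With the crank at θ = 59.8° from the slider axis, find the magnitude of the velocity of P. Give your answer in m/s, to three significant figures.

ω = 319.4 rad/s.  Crank-pin speed |V_A| = rω = 5.0473 m/s, perpendicular to OA.
Rod angle: sinφ = −(r/L) sinθ ⇒ φ = -13.476°; ω_rod = −rω cosθ/√(L²−r²sin²θ) = -44.552 rad/s.
V_P = V_A + ω_rod × AP, with AP = 0.041 m along the rod.
Components: V_Px = −rω sinθ − a·ω_rod·sinφ = -4.7879 m/s;  V_Py = rω cosθ + a·ω_rod·cosφ = +0.76254 m/s.
|V_P| = √(V_Px² + V_Py²) = 4.8483 m/s.

4.85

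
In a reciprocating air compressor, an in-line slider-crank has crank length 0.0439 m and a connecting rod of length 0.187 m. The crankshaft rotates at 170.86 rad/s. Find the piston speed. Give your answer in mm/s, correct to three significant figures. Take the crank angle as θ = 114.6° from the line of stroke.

ω = 170.9 rad/s
For an in-line slider-crank, x = r cosθ + √(L² − r² sin²θ), so v = −rω sinθ·[1 + r cosθ/√(L² − r² sin²θ)].
With r = 0.0439 m, L = 0.187 m, θ = 114.6°: √(L² − r² sin²θ) = 0.18269 m.
v = −0.0439·170.9·0.90924·[1 + 0.0439·-0.41628/0.18269] = -6.1377 m/s.
|v| = 6.1377 m/s = 6137.7 mm/s.

6140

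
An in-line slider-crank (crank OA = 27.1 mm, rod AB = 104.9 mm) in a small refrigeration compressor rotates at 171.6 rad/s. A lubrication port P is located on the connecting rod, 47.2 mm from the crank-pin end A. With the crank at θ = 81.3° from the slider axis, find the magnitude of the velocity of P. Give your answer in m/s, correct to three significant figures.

ω = 171.6 rad/s.  Crank-pin speed |V_A| = rω = 4.6504 m/s, perpendicular to OA.
Rod angle: sinφ = −(r/L) sinθ ⇒ φ = -14.795°; ω_rod = −rω cosθ/√(L²−r²sin²θ) = -6.9356 rad/s.
V_P = V_A + ω_rod × AP, with AP = 0.0472 m along the rod.
Components: V_Px = −rω sinθ − a·ω_rod·sinφ = -4.6804 m/s;  V_Py = rω cosθ + a·ω_rod·cosφ = +0.38691 m/s.
|V_P| = √(V_Px² + V_Py²) = 4.6964 m/s.

4.70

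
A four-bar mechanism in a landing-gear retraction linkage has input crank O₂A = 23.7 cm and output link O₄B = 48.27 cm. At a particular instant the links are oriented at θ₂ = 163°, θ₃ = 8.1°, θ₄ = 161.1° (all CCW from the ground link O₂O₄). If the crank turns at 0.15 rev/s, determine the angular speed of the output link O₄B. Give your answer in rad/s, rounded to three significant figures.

ω₂ = 0.9425 rad/s (from 0.15 rev/s).
Differentiating the loop-closure r₂e^{iθ₂}+r₃e^{iθ₃}=r₁+r₄e^{iθ₄} gives r₂ω₂e^{iθ₂}+r₃ω₃e^{iθ₃}=r₄ω₄e^{iθ₄}.
Eliminating the other unknown: ω₄ = r₂ω₂ sin(θ₂−θ₃) / [r₄ sin(θ₄−θ₃)].
Numerator sine = +0.42420; denominator sine = +0.45399.
Result = 0.237·0.9425·(+0.42420) / (0.4827·(+0.45399)) = +0.43238 rad/s; magnitude 0.43238 rad/s.

0.432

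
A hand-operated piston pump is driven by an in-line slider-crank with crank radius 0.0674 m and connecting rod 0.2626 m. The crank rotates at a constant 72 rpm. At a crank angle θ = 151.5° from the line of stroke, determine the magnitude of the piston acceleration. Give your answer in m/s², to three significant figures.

2.82

ω = 2π·72/60 = 7.54 rad/s
x(θ) = r cosθ + √(L² − r² sin²θ); with ω constant, a = ω²·d²x/dθ².
d²x/dθ² = −r cosθ − r²(cos2θ)/√u − r⁴ sin²2θ/(4u^{3/2}),  u = L² − r² sin²θ = 0.0679245 m².
Substituting r = 0.0674 m, L = 0.2626 m, θ = 151.5°: d²x/dθ² = +0.049534 m.
a = ω²·d²x/dθ² = (7.54)²·(+0.049534) = +2.816 m/s²;  |a| = 2.816 m/s².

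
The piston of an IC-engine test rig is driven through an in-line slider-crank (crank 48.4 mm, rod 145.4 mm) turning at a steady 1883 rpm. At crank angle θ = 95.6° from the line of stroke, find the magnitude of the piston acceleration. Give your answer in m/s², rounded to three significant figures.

834

ω = 2π·1883/60 = 197.2 rad/s
x(θ) = r cosθ + √(L² − r² sin²θ); with ω constant, a = ω²·d²x/dθ².
d²x/dθ² = −r cosθ − r²(cos2θ)/√u − r⁴ sin²2θ/(4u^{3/2}),  u = L² − r² sin²θ = 0.0188209 m².
Substituting r = 0.0484 m, L = 0.1454 m, θ = 95.6°: d²x/dθ² = +0.021453 m.
a = ω²·d²x/dθ² = (197.2)²·(+0.021453) = +834.16 m/s²;  |a| = 834.16 m/s².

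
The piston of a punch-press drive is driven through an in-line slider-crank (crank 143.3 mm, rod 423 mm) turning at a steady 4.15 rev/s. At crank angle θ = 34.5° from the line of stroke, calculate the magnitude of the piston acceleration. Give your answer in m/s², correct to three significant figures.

ω = 2π·4.15 = 26.08 rad/s
x(θ) = r cosθ + √(L² − r² sin²θ); with ω constant, a = ω²·d²x/dθ².
d²x/dθ² = −r cosθ − r²(cos2θ)/√u − r⁴ sin²2θ/(4u^{3/2}),  u = L² − r² sin²θ = 0.172341 m².
Substituting r = 0.1433 m, L = 0.423 m, θ = 34.5°: d²x/dθ² = -0.13711 m.
a = ω²·d²x/dθ² = (26.08)²·(-0.13711) = -93.222 m/s²;  |a| = 93.222 m/s².

93.2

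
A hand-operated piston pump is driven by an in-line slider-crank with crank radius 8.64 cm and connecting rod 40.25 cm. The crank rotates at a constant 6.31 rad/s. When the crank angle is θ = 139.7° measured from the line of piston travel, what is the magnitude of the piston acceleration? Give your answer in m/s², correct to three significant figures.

2.49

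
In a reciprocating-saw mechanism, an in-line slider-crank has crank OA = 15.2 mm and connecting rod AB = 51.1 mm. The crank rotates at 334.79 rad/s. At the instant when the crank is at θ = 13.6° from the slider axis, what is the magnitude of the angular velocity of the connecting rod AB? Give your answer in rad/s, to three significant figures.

ω = 334.8 rad/s
The rod makes angle φ with the slider axis where L sinφ = r sinθ; differentiating, L cosφ·φ̇ = r ω cosθ.
L cosφ = √(L² − r² sin²θ) = 0.050975 m.
|ω_rod| = r ω |cosθ| / √(L² − r² sin²θ) = 0.0152·334.8·0.97196/0.050975 = 97.031 rad/s.

97.0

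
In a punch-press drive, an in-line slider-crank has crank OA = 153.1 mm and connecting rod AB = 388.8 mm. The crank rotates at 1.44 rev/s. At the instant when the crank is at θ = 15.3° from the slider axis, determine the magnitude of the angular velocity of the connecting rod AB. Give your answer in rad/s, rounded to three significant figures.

3.46

ω = 9.048 rad/s (converted from 1.44 rev/s).
The rod makes angle φ with the slider axis where L sinφ = r sinθ; differentiating, L cosφ·φ̇ = r ω cosθ.
L cosφ = √(L² − r² sin²θ) = 0.3867 m.
|ω_rod| = r ω |cosθ| / √(L² − r² sin²θ) = 0.1531·9.048·0.96456/0.3867 = 3.4552 rad/s.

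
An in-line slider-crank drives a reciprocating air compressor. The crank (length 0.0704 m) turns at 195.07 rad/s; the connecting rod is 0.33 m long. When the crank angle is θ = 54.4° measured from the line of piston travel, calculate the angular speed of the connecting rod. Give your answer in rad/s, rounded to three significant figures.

ω = 195.1 rad/s
The rod makes angle φ with the slider axis where L sinφ = r sinθ; differentiating, L cosφ·φ̇ = r ω cosθ.
L cosφ = √(L² − r² sin²θ) = 0.325 m.
|ω_rod| = r ω |cosθ| / √(L² − r² sin²θ) = 0.0704·195.1·0.58212/0.325 = 24.598 rad/s.

24.6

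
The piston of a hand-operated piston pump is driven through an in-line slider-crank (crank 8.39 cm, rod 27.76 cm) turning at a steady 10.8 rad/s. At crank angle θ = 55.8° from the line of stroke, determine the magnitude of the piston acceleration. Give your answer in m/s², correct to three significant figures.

ω = 10.8 rad/s
x(θ) = r cosθ + √(L² − r² sin²θ); with ω constant, a = ω²·d²x/dθ².
d²x/dθ² = −r cosθ − r²(cos2θ)/√u − r⁴ sin²2θ/(4u^{3/2}),  u = L² − r² sin²θ = 0.0722465 m².
Substituting r = 0.0839 m, L = 0.2776 m, θ = 55.8°: d²x/dθ² = -0.03807 m.
a = ω²·d²x/dθ² = (10.8)²·(-0.03807) = -4.4404 m/s²;  |a| = 4.4404 m/s².

4.44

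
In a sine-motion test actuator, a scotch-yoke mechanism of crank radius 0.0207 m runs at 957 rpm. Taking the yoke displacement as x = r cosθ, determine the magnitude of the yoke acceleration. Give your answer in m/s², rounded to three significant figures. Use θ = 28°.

184

ω = 100.2 rad/s (from 957 rpm).
x = r cosθ ⇒ ẍ = −rω² cosθ (ω constant).
|a| = rω²|cosθ| = 0.0207·(100.2)²·|cos 28°| = 183.56 m/s².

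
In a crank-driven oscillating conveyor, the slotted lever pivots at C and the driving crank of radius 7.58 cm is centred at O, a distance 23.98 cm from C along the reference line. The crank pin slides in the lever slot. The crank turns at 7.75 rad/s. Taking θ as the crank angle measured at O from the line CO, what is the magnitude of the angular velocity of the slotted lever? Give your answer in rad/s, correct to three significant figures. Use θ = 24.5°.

ω = 7.75 rad/s
Crank pin A relative to C: A = (d + r cosθ, r sinθ); lever angle φ = atan2(r sinθ, d + r cosθ).
Differentiating tanφ: φ̇ = rω(d cosθ + r)/(d² + r² + 2dr cosθ).
d² + r² + 2dr cosθ = |CA|² = 0.0963301 m²;  d cosθ + r = +0.29401 m.
|ω_lever| = |0.0758·7.75·+0.29401| / 0.0963301 = 1.793 rad/s.

1.79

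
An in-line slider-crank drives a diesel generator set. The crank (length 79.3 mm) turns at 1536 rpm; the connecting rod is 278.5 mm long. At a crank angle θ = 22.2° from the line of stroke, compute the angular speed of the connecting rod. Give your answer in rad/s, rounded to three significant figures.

42.7

ω = 160.8 rad/s (converted from 1536 rpm).
The rod makes angle φ with the slider axis where L sinφ = r sinθ; differentiating, L cosφ·φ̇ = r ω cosθ.
L cosφ = √(L² − r² sin²θ) = 0.27688 m.
|ω_rod| = r ω |cosθ| / √(L² − r² sin²θ) = 0.0793·160.8·0.92587/0.27688 = 42.653 rad/s.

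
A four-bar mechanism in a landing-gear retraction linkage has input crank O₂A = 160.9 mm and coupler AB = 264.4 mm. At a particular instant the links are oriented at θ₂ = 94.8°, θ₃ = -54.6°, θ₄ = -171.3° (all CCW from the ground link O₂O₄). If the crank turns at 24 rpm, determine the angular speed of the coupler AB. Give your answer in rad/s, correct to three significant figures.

ω₂ = 2.513 rad/s (from 24 rpm).
Differentiating the loop-closure r₂e^{iθ₂}+r₃e^{iθ₃}=r₁+r₄e^{iθ₄} gives r₂ω₂e^{iθ₂}+r₃ω₃e^{iθ₃}=r₄ω₄e^{iθ₄}.
Eliminating the other unknown: ω₃ = r₂ω₂ sin(θ₄−θ₂) / [r₃ sin(θ₃−θ₄)].
Numerator sine = +0.99768; denominator sine = +0.89337.
Result = 0.1609·2.513·(+0.99768) / (0.2644·(+0.89337)) = +1.708 rad/s; magnitude 1.708 rad/s.

1.71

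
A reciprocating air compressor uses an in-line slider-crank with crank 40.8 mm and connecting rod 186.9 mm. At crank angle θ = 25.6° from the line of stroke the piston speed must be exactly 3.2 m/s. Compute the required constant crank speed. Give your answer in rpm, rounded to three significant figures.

For an in-line slider-crank, |v_piston| = rω|sinθ|·[1 + r cosθ/√(L² − r² sin²θ)].
With r = 0.0408 m, L = 0.1869 m, θ = 25.6°: the bracketed kinematic factor |dx/dθ| = 0.021115 m.
ω = v/|dx/dθ| = 3.2/0.021115 = 151.55 rad/s.
N = 60ω/(2π) = 1447.2 rpm.

1450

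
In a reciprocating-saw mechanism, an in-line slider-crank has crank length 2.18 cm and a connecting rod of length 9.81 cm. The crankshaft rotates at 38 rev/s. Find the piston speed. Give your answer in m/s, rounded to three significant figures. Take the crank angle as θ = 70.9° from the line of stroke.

5.28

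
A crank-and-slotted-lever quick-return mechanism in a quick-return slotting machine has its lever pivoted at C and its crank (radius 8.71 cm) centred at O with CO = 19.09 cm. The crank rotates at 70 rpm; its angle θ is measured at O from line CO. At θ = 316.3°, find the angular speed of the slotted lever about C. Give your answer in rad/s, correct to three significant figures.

2.11

ω = 7.33 rad/s (from 70 rpm).
Crank pin A relative to C: A = (d + r cosθ, r sinθ); lever angle φ = atan2(r sinθ, d + r cosθ).
Differentiating tanφ: φ̇ = rω(d cosθ + r)/(d² + r² + 2dr cosθ).
d² + r² + 2dr cosθ = |CA|² = 0.0680713 m²;  d cosθ + r = +0.22511 m.
|ω_lever| = |0.0871·7.33·+0.22511| / 0.0680713 = 2.1115 rad/s.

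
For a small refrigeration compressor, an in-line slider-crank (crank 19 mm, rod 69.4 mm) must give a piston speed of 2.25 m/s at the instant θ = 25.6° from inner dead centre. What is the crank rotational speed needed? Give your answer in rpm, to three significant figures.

For an in-line slider-crank, |v_piston| = rω|sinθ|·[1 + r cosθ/√(L² − r² sin²θ)].
With r = 0.019 m, L = 0.0694 m, θ = 25.6°: the bracketed kinematic factor |dx/dθ| = 0.010251 m.
ω = v/|dx/dθ| = 2.25/0.010251 = 219.49 rad/s.
N = 60ω/(2π) = 2096 rpm.

2100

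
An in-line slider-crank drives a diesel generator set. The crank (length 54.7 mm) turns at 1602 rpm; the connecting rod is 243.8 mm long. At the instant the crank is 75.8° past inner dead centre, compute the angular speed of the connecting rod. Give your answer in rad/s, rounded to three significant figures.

9.46

ω = 167.8 rad/s (converted from 1602 rpm).
The rod makes angle φ with the slider axis where L sinφ = r sinθ; differentiating, L cosφ·φ̇ = r ω cosθ.
L cosφ = √(L² − r² sin²θ) = 0.23796 m.
|ω_rod| = r ω |cosθ| / √(L² − r² sin²θ) = 0.0547·167.8·0.24531/0.23796 = 9.4597 rad/s.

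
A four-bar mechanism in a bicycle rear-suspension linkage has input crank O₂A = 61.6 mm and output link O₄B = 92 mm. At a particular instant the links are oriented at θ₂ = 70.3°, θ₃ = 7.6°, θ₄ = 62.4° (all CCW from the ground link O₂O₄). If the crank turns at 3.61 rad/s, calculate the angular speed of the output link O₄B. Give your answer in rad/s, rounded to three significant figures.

ω₂ = 3.61 rad/s
Differentiating the loop-closure r₂e^{iθ₂}+r₃e^{iθ₃}=r₁+r₄e^{iθ₄} gives r₂ω₂e^{iθ₂}+r₃ω₃e^{iθ₃}=r₄ω₄e^{iθ₄}.
Eliminating the other unknown: ω₄ = r₂ω₂ sin(θ₂−θ₃) / [r₄ sin(θ₄−θ₃)].
Numerator sine = +0.88862; denominator sine = +0.81714.
Result = 0.0616·3.61·(+0.88862) / (0.092·(+0.81714)) = +2.6285 rad/s; magnitude 2.6285 rad/s.

2.63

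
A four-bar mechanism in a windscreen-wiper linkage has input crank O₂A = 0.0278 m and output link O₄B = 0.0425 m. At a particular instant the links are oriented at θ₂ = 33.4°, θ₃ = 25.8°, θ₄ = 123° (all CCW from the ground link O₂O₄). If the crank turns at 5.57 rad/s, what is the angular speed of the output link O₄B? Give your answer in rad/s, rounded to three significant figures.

ω₂ = 5.57 rad/s
Differentiating the loop-closure r₂e^{iθ₂}+r₃e^{iθ₃}=r₁+r₄e^{iθ₄} gives r₂ω₂e^{iθ₂}+r₃ω₃e^{iθ₃}=r₄ω₄e^{iθ₄}.
Eliminating the other unknown: ω₄ = r₂ω₂ sin(θ₂−θ₃) / [r₄ sin(θ₄−θ₃)].
Numerator sine = +0.13226; denominator sine = +0.99211.
Result = 0.0278·5.57·(+0.13226) / (0.0425·(+0.99211)) = +0.4857 rad/s; magnitude 0.4857 rad/s.

0.486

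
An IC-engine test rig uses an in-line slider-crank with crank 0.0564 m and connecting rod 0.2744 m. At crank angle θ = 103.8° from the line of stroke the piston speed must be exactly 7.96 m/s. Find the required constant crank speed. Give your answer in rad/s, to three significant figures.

153

For an in-line slider-crank, |v_piston| = rω|sinθ|·[1 + r cosθ/√(L² − r² sin²θ)].
With r = 0.0564 m, L = 0.2744 m, θ = 103.8°: the bracketed kinematic factor |dx/dθ| = 0.052031 m.
ω = v/|dx/dθ| = 7.96/0.052031 = 152.98 rad/s.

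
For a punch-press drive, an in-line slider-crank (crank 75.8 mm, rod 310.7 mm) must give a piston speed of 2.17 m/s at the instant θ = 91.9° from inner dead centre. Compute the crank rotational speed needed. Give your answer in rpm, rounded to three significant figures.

276

For an in-line slider-crank, |v_piston| = rω|sinθ|·[1 + r cosθ/√(L² − r² sin²θ)].
With r = 0.0758 m, L = 0.3107 m, θ = 91.9°: the bracketed kinematic factor |dx/dθ| = 0.075126 m.
ω = v/|dx/dθ| = 2.17/0.075126 = 28.885 rad/s.
N = 60ω/(2π) = 275.83 rpm.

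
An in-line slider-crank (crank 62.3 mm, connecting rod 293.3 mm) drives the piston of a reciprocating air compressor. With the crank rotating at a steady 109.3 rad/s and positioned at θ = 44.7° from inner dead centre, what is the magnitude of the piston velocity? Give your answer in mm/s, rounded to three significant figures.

ω = 109.3 rad/s
For an in-line slider-crank, x = r cosθ + √(L² − r² sin²θ), so v = −rω sinθ·[1 + r cosθ/√(L² − r² sin²θ)].
With r = 0.0623 m, L = 0.2933 m, θ = 44.7°: √(L² − r² sin²θ) = 0.29001 m.
v = −0.0623·109.3·0.70339·[1 + 0.0623·0.71080/0.29001] = -5.5211 m/s.
|v| = 5.5211 m/s = 5521.1 mm/s.

5520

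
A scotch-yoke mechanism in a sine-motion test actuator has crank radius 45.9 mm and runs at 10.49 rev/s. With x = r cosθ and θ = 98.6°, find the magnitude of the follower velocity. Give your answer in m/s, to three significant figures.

ω = 65.91 rad/s (from 10.49 rev/s).
x = r cosθ ⇒ ẋ = −rω sinθ.
|v| = rω|sinθ| = 0.0459·65.91·|sin 98.6°| = 2.9913 m/s.

2.99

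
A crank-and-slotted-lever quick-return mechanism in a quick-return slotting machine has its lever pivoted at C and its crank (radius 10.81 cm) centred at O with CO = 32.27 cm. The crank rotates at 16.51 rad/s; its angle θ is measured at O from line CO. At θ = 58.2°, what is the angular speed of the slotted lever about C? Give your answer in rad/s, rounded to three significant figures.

ω = 16.51 rad/s
Crank pin A relative to C: A = (d + r cosθ, r sinθ); lever angle φ = atan2(r sinθ, d + r cosθ).
Differentiating tanφ: φ̇ = rω(d cosθ + r)/(d² + r² + 2dr cosθ).
d² + r² + 2dr cosθ = |CA|² = 0.152585 m²;  d cosθ + r = +0.27815 m.
|ω_lever| = |0.1081·16.51·+0.27815| / 0.152585 = 3.2534 rad/s.

3.25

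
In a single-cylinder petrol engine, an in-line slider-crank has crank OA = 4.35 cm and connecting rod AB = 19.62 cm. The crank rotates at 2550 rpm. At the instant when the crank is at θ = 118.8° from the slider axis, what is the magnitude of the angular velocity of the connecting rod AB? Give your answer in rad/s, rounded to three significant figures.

29.1

ω = 267 rad/s (converted from 2550 rpm).
The rod makes angle φ with the slider axis where L sinφ = r sinθ; differentiating, L cosφ·φ̇ = r ω cosθ.
L cosφ = √(L² − r² sin²θ) = 0.19246 m.
|ω_rod| = r ω |cosθ| / √(L² − r² sin²θ) = 0.0435·267·0.48175/0.19246 = 29.076 rad/s.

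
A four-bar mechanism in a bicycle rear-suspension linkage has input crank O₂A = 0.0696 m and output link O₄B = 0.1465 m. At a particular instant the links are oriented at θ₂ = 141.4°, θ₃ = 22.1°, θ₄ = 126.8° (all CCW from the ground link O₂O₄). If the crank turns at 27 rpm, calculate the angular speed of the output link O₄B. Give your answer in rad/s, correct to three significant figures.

1.21

ω₂ = 2.827 rad/s (from 27 rpm).
Differentiating the loop-closure r₂e^{iθ₂}+r₃e^{iθ₃}=r₁+r₄e^{iθ₄} gives r₂ω₂e^{iθ₂}+r₃ω₃e^{iθ₃}=r₄ω₄e^{iθ₄}.
Eliminating the other unknown: ω₄ = r₂ω₂ sin(θ₂−θ₃) / [r₄ sin(θ₄−θ₃)].
Numerator sine = +0.87207; denominator sine = +0.96727.
Result = 0.0696·2.827·(+0.87207) / (0.1465·(+0.96727)) = +1.2111 rad/s; magnitude 1.2111 rad/s.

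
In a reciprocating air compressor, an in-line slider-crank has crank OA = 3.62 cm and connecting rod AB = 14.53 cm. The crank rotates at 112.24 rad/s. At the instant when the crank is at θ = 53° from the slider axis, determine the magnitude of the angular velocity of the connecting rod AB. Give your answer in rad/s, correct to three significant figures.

ω = 112.2 rad/s
The rod makes angle φ with the slider axis where L sinφ = r sinθ; differentiating, L cosφ·φ̇ = r ω cosθ.
L cosφ = √(L² − r² sin²θ) = 0.14239 m.
|ω_rod| = r ω |cosθ| / √(L² − r² sin²θ) = 0.0362·112.2·0.60182/0.14239 = 17.172 rad/s.

17.2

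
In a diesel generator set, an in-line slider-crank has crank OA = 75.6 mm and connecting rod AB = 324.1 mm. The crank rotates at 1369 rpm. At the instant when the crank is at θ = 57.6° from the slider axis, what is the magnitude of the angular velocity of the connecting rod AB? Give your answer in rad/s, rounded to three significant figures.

18.3

ω = 143.4 rad/s (converted from 1369 rpm).
The rod makes angle φ with the slider axis where L sinφ = r sinθ; differentiating, L cosφ·φ̇ = r ω cosθ.
L cosφ = √(L² − r² sin²θ) = 0.31775 m.
|ω_rod| = r ω |cosθ| / √(L² − r² sin²θ) = 0.0756·143.4·0.53583/0.31775 = 18.276 rad/s.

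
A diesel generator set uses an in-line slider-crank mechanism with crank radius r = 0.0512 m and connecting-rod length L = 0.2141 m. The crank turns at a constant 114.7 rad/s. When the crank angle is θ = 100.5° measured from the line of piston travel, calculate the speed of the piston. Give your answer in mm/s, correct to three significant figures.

5520

ω = 114.7 rad/s
For an in-line slider-crank, x = r cosθ + √(L² − r² sin²θ), so v = −rω sinθ·[1 + r cosθ/√(L² − r² sin²θ)].
With r = 0.0512 m, L = 0.2141 m, θ = 100.5°: √(L² − r² sin²θ) = 0.2081 m.
v = −0.0512·114.7·0.98325·[1 + 0.0512·-0.18224/0.2081] = -5.5154 m/s.
|v| = 5.5154 m/s = 5515.4 mm/s.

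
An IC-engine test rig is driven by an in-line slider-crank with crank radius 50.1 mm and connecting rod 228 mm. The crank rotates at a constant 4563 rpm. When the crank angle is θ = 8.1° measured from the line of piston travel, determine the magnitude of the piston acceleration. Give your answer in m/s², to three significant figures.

ω = 2π·4563/60 = 477.8 rad/s
x(θ) = r cosθ + √(L² − r² sin²θ); with ω constant, a = ω²·d²x/dθ².
d²x/dθ² = −r cosθ − r²(cos2θ)/√u − r⁴ sin²2θ/(4u^{3/2}),  u = L² − r² sin²θ = 0.0519342 m².
Substituting r = 0.0501 m, L = 0.228 m, θ = 8.1°: d²x/dθ² = -0.060187 m.
a = ω²·d²x/dθ² = (477.8)²·(-0.060187) = -13742 m/s²;  |a| = 13742 m/s².

13700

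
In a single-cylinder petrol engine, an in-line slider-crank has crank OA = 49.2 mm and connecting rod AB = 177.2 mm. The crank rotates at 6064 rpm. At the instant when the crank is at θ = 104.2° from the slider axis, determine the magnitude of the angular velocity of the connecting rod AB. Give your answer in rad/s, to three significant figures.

44.9

ω = 635 rad/s (converted from 6064 rpm).
The rod makes angle φ with the slider axis where L sinφ = r sinθ; differentiating, L cosφ·φ̇ = r ω cosθ.
L cosφ = √(L² − r² sin²θ) = 0.17066 m.
|ω_rod| = r ω |cosθ| / √(L² − r² sin²θ) = 0.0492·635·0.24531/0.17066 = 44.909 rad/s.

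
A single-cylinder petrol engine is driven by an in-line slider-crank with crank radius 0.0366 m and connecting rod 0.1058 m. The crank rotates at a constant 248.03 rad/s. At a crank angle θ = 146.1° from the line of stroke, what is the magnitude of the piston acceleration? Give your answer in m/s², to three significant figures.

1550

ω = 248 rad/s
x(θ) = r cosθ + √(L² − r² sin²θ); with ω constant, a = ω²·d²x/dθ².
d²x/dθ² = −r cosθ − r²(cos2θ)/√u − r⁴ sin²2θ/(4u^{3/2}),  u = L² − r² sin²θ = 0.0107769 m².
Substituting r = 0.0366 m, L = 0.1058 m, θ = 146.1°: d²x/dθ² = +0.025159 m.
a = ω²·d²x/dθ² = (248)²·(+0.025159) = +1547.8 m/s²;  |a| = 1547.8 m/s².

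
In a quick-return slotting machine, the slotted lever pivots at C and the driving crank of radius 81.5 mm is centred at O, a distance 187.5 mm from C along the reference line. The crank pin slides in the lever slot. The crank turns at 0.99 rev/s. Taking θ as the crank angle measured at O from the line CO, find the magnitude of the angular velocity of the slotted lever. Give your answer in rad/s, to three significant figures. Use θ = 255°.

0.493

ω = 6.22 rad/s (from 0.99 rev/s).
Crank pin A relative to C: A = (d + r cosθ, r sinθ); lever angle φ = atan2(r sinθ, d + r cosθ).
Differentiating tanφ: φ̇ = rω(d cosθ + r)/(d² + r² + 2dr cosθ).
d² + r² + 2dr cosθ = |CA|² = 0.0338883 m²;  d cosθ + r = +0.032971 m.
|ω_lever| = |0.0815·6.22·+0.032971| / 0.0338883 = 0.49324 rad/s.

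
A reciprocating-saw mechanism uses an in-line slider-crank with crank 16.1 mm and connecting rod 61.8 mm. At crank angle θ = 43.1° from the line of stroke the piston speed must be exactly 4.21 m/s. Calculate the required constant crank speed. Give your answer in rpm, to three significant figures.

3060

For an in-line slider-crank, |v_piston| = rω|sinθ|·[1 + r cosθ/√(L² − r² sin²θ)].
With r = 0.0161 m, L = 0.0618 m, θ = 43.1°: the bracketed kinematic factor |dx/dθ| = 0.013127 m.
ω = v/|dx/dθ| = 4.21/0.013127 = 320.71 rad/s.
N = 60ω/(2π) = 3062.5 rpm.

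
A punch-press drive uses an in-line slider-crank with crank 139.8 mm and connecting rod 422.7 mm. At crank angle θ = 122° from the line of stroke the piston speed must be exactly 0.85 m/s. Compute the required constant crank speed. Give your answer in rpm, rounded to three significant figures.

83.8

For an in-line slider-crank, |v_piston| = rω|sinθ|·[1 + r cosθ/√(L² − r² sin²θ)].
With r = 0.1398 m, L = 0.4227 m, θ = 122°: the bracketed kinematic factor |dx/dθ| = 0.09691 m.
ω = v/|dx/dθ| = 0.85/0.09691 = 8.771 rad/s.
N = 60ω/(2π) = 83.757 rpm.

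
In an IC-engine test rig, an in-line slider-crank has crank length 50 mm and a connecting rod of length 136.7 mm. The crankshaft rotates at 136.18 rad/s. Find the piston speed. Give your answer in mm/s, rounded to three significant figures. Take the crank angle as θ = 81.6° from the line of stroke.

7120

ω = 136.2 rad/s
For an in-line slider-crank, x = r cosθ + √(L² − r² sin²θ), so v = −rω sinθ·[1 + r cosθ/√(L² − r² sin²θ)].
With r = 0.05 m, L = 0.1367 m, θ = 81.6°: √(L² − r² sin²θ) = 0.12744 m.
v = −0.05·136.2·0.98927·[1 + 0.05·0.14608/0.12744] = -7.122 m/s.
|v| = 7.122 m/s = 7122 mm/s.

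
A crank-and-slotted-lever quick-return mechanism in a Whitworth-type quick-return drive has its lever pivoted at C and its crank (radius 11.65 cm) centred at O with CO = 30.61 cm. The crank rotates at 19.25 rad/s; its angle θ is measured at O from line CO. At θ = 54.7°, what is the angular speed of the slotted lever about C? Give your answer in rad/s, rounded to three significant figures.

ω = 19.25 rad/s
Crank pin A relative to C: A = (d + r cosθ, r sinθ); lever angle φ = atan2(r sinθ, d + r cosθ).
Differentiating tanφ: φ̇ = rω(d cosθ + r)/(d² + r² + 2dr cosθ).
d² + r² + 2dr cosθ = |CA|² = 0.148483 m²;  d cosθ + r = +0.29338 m.
|ω_lever| = |0.1165·19.25·+0.29338| / 0.148483 = 4.4311 rad/s.

4.43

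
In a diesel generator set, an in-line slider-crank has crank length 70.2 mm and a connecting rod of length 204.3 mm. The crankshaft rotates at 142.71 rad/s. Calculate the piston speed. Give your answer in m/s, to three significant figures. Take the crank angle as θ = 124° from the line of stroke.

6.64

ω = 142.7 rad/s
For an in-line slider-crank, x = r cosθ + √(L² − r² sin²θ), so v = −rω sinθ·[1 + r cosθ/√(L² − r² sin²θ)].
With r = 0.0702 m, L = 0.2043 m, θ = 124°: √(L² − r² sin²θ) = 0.19584 m.
v = −0.0702·142.7·0.82904·[1 + 0.0702·-0.55919/0.19584] = -6.6407 m/s.
|v| = 6.6407 m/s.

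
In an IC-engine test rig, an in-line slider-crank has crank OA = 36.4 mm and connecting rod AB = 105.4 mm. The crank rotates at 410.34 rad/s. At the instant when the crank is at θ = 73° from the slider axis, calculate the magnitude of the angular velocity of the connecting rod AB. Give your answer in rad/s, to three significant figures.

ω = 410.3 rad/s
The rod makes angle φ with the slider axis where L sinφ = r sinθ; differentiating, L cosφ·φ̇ = r ω cosθ.
L cosφ = √(L² − r² sin²θ) = 0.099486 m.
|ω_rod| = r ω |cosθ| / √(L² − r² sin²θ) = 0.0364·410.3·0.29237/0.099486 = 43.895 rad/s.

43.9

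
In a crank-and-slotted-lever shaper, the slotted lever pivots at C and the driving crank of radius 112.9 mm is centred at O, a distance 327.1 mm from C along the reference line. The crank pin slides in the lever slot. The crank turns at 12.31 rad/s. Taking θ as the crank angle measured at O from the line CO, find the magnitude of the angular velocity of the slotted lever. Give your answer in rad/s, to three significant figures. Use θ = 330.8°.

3.01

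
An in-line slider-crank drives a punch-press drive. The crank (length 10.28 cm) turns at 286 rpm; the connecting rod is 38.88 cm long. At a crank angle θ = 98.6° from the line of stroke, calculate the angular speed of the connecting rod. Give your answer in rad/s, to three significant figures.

1.23

ω = 29.95 rad/s (converted from 286 rpm).
The rod makes angle φ with the slider axis where L sinφ = r sinθ; differentiating, L cosφ·φ̇ = r ω cosθ.
L cosφ = √(L² − r² sin²θ) = 0.37528 m.
|ω_rod| = r ω |cosθ| / √(L² − r² sin²θ) = 0.1028·29.95·0.14954/0.37528 = 1.2268 rad/s.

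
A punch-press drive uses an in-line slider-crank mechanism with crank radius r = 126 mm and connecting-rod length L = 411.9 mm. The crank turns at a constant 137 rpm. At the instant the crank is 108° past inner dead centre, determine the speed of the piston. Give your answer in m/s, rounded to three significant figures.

1.55

ω = 2π·137/60 = 14.35 rad/s
For an in-line slider-crank, x = r cosθ + √(L² − r² sin²θ), so v = −rω sinθ·[1 + r cosθ/√(L² − r² sin²θ)].
With r = 0.126 m, L = 0.4119 m, θ = 108°: √(L² − r² sin²θ) = 0.39408 m.
v = −0.126·14.35·0.95106·[1 + 0.126·-0.30902/0.39408] = -1.5493 m/s.
|v| = 1.5493 m/s.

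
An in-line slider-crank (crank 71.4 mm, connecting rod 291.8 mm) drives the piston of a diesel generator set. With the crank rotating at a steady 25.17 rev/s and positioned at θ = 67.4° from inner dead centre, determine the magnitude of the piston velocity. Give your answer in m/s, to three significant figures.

ω = 2π·25.2 = 158.1 rad/s
For an in-line slider-crank, x = r cosθ + √(L² − r² sin²θ), so v = −rω sinθ·[1 + r cosθ/√(L² − r² sin²θ)].
With r = 0.0714 m, L = 0.2918 m, θ = 67.4°: √(L² − r² sin²θ) = 0.28426 m.
v = −0.0714·158.1·0.92321·[1 + 0.0714·0.38430/0.28426] = -11.431 m/s.
|v| = 11.431 m/s.

11.4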